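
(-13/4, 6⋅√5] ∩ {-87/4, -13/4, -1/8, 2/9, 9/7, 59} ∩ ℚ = {-1/8, 2/9, 9/7}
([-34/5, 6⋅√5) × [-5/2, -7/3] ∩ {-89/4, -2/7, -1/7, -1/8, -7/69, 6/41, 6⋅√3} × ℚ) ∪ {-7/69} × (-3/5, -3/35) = ({-7/69} × (-3/5, -3/35)) ∪ ({-2/7, -1/7, -1/8, -7/69, 6/41, 6⋅√3} × (ℚ ∩ [-5/2, -7/3]))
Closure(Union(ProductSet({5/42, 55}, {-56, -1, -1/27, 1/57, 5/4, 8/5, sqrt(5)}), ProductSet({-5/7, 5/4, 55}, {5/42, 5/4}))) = Union(ProductSet({5/42, 55}, {-56, -1, -1/27, 1/57, 5/4, 8/5, sqrt(5)}), ProductSet({-5/7, 5/4, 55}, {5/42, 5/4}))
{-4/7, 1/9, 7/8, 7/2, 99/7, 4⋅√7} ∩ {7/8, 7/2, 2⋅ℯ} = {7/8, 7/2}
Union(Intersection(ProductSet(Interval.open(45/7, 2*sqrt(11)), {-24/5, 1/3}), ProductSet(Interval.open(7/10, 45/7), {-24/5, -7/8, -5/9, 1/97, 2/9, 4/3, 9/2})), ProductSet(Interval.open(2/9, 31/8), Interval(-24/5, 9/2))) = ProductSet(Interval.open(2/9, 31/8), Interval(-24/5, 9/2))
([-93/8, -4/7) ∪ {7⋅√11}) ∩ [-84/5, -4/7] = [-93/8, -4/7)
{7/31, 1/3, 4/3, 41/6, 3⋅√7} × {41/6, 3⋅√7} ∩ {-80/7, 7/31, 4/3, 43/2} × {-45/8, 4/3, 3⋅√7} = {7/31, 4/3} × {3⋅√7}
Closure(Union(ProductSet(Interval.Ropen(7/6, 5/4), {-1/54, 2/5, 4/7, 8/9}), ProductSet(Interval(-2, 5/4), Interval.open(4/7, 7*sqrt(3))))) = Union(ProductSet(Interval(-2, 5/4), Interval(4/7, 7*sqrt(3))), ProductSet(Interval(7/6, 5/4), {-1/54, 2/5, 4/7, 8/9}))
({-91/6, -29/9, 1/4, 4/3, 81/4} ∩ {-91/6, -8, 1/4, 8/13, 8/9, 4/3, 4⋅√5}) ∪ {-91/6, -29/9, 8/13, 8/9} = {-91/6, -29/9, 1/4, 8/13, 8/9, 4/3}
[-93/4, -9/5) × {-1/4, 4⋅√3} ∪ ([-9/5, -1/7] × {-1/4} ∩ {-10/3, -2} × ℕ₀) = [-93/4, -9/5) × {-1/4, 4⋅√3}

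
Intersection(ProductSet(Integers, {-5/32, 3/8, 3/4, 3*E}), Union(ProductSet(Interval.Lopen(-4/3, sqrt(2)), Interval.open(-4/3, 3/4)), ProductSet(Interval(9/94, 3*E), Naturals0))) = ProductSet(Range(-1, 2, 1), {-5/32, 3/8})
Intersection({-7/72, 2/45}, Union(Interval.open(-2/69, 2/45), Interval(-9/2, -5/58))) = {-7/72}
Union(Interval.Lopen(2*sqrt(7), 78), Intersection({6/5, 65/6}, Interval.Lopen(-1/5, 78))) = Union({6/5}, Interval.Lopen(2*sqrt(7), 78))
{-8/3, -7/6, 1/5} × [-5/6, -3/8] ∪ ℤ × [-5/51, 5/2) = (ℤ × [-5/51, 5/2)) ∪ ({-8/3, -7/6, 1/5} × [-5/6, -3/8])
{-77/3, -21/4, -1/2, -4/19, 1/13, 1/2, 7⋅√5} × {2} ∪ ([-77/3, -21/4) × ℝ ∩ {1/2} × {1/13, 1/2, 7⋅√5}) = {-77/3, -21/4, -1/2, -4/19, 1/13, 1/2, 7⋅√5} × {2}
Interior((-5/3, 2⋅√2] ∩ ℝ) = (-5/3, 2⋅√2)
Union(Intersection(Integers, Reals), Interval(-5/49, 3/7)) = Union(Integers, Interval(-5/49, 3/7))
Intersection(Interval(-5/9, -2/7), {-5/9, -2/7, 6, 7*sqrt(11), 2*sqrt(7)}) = {-5/9, -2/7}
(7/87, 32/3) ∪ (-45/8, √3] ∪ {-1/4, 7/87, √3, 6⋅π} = (-45/8, 32/3) ∪ {6⋅π}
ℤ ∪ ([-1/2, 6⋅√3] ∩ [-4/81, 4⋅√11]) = ℤ ∪ [-4/81, 6⋅√3]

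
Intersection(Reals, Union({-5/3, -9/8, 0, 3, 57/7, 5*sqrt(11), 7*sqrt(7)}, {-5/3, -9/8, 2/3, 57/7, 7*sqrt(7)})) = {-5/3, -9/8, 0, 2/3, 3, 57/7, 5*sqrt(11), 7*sqrt(7)}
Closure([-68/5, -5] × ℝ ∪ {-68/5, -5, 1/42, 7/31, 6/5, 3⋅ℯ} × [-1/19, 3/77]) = ([-68/5, -5] × ℝ) ∪ ({-68/5, -5, 1/42, 7/31, 6/5, 3⋅ℯ} × [-1/19, 3/77])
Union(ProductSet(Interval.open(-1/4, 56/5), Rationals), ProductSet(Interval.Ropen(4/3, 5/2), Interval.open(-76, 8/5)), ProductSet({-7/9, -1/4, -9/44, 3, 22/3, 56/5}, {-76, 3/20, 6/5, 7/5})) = Union(ProductSet({-7/9, -1/4, -9/44, 3, 22/3, 56/5}, {-76, 3/20, 6/5, 7/5}), ProductSet(Interval.open(-1/4, 56/5), Rationals), ProductSet(Interval.Ropen(4/3, 5/2), Interval.open(-76, 8/5)))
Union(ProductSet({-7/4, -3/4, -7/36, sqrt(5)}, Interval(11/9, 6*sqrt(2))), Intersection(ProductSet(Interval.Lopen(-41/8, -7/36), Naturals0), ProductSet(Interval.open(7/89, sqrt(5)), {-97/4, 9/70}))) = ProductSet({-7/4, -3/4, -7/36, sqrt(5)}, Interval(11/9, 6*sqrt(2)))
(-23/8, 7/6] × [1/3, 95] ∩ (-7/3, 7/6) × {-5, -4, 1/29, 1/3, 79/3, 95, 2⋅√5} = (-7/3, 7/6) × {1/3, 79/3, 95, 2⋅√5}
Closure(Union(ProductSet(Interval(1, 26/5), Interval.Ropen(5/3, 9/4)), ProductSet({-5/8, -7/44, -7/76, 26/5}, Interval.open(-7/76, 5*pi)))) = Union(ProductSet({-5/8, -7/44, -7/76, 26/5}, Interval(-7/76, 5*pi)), ProductSet(Interval(1, 26/5), Interval(5/3, 9/4)))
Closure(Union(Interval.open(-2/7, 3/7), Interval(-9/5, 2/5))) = Interval(-9/5, 3/7)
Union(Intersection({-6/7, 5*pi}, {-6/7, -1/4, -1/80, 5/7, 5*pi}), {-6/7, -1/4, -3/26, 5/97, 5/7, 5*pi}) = {-6/7, -1/4, -3/26, 5/97, 5/7, 5*pi}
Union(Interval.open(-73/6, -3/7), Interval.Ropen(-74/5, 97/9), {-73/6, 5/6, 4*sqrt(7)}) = Interval.Ropen(-74/5, 97/9)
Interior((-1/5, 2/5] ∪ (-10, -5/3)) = (-10, -5/3) ∪ (-1/5, 2/5)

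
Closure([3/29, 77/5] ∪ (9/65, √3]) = [3/29, 77/5]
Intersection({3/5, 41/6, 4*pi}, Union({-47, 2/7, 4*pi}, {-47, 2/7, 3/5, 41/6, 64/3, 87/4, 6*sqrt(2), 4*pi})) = {3/5, 41/6, 4*pi}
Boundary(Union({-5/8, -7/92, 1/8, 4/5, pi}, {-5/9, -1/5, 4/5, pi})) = {-5/8, -5/9, -1/5, -7/92, 1/8, 4/5, pi}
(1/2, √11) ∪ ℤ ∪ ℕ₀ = ℤ ∪ (1/2, √11)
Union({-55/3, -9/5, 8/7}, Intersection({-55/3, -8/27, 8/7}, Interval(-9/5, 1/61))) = {-55/3, -9/5, -8/27, 8/7}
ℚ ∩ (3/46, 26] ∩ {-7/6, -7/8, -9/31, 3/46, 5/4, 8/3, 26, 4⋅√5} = {5/4, 8/3, 26}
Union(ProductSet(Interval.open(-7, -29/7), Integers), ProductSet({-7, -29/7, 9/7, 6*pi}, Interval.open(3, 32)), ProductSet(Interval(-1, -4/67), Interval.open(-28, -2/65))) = Union(ProductSet({-7, -29/7, 9/7, 6*pi}, Interval.open(3, 32)), ProductSet(Interval.open(-7, -29/7), Integers), ProductSet(Interval(-1, -4/67), Interval.open(-28, -2/65)))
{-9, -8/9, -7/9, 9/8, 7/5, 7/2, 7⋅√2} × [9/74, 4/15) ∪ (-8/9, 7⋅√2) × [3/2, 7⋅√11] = ({-9, -8/9, -7/9, 9/8, 7/5, 7/2, 7⋅√2} × [9/74, 4/15)) ∪ ((-8/9, 7⋅√2) × [3/2, 7⋅√11])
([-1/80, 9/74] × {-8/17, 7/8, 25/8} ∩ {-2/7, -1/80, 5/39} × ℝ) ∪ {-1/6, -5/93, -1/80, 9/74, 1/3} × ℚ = {-1/6, -5/93, -1/80, 9/74, 1/3} × ℚ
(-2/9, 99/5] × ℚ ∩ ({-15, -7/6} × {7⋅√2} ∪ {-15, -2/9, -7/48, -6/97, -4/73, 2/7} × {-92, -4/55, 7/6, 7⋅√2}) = {-7/48, -6/97, -4/73, 2/7} × {-92, -4/55, 7/6}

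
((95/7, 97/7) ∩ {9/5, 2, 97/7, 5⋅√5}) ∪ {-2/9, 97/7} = {-2/9, 97/7}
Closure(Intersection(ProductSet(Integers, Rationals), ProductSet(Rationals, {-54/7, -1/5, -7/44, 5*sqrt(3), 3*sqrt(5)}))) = ProductSet(Integers, {-54/7, -1/5, -7/44})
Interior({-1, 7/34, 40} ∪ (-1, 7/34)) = (-1, 7/34)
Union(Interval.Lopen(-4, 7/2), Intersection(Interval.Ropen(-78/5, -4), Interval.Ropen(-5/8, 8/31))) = Interval.Lopen(-4, 7/2)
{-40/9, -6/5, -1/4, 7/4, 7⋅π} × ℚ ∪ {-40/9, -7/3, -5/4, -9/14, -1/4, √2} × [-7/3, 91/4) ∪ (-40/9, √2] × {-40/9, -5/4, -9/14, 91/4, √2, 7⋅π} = ({-40/9, -6/5, -1/4, 7/4, 7⋅π} × ℚ) ∪ ({-40/9, -7/3, -5/4, -9/14, -1/4, √2} × [-7/3, 91/4)) ∪ ((-40/9, √2] × {-40/9, -5/4, -9/14, 91/4, √2, 7⋅π})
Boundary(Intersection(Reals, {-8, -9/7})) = {-8, -9/7}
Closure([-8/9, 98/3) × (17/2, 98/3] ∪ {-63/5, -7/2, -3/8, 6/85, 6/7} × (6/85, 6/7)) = ({-8/9, 98/3} × [17/2, 98/3]) ∪ ([-8/9, 98/3] × {17/2, 98/3}) ∪ ([-8/9, 98/3) × (17/2, 98/3]) ∪ ({-63/5, -7/2, -3/8, 6/85, 6/7} × [6/85, 6/7])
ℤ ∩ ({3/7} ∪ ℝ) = ℤ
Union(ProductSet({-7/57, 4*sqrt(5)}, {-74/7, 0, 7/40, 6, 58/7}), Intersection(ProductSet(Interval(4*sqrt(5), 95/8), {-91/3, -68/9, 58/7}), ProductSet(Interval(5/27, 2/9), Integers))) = ProductSet({-7/57, 4*sqrt(5)}, {-74/7, 0, 7/40, 6, 58/7})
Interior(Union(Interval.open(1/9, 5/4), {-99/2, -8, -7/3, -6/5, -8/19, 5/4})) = Interval.open(1/9, 5/4)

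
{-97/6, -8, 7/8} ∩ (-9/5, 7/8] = {7/8}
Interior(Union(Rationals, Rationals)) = EmptySet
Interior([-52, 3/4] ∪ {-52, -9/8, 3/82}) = (-52, 3/4)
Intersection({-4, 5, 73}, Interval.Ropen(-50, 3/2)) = {-4}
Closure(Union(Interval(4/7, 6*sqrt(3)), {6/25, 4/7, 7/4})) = Union({6/25}, Interval(4/7, 6*sqrt(3)))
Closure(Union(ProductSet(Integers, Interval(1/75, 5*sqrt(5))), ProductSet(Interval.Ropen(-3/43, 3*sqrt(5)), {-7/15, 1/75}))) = Union(ProductSet(Integers, Interval(1/75, 5*sqrt(5))), ProductSet(Interval(-3/43, 3*sqrt(5)), {-7/15, 1/75}))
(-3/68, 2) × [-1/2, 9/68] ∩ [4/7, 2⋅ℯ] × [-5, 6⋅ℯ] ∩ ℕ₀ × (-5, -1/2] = {1} × {-1/2}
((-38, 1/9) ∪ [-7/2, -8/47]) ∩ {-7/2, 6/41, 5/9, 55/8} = {-7/2}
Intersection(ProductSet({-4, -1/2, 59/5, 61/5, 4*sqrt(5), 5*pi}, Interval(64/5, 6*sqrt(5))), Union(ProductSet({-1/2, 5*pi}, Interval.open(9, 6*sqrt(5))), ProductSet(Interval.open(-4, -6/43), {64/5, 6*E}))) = ProductSet({-1/2, 5*pi}, Interval.Ropen(64/5, 6*sqrt(5)))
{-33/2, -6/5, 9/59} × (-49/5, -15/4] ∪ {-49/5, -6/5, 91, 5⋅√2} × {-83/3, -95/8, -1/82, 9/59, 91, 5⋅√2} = ({-33/2, -6/5, 9/59} × (-49/5, -15/4]) ∪ ({-49/5, -6/5, 91, 5⋅√2} × {-83/3, -95/8, -1/82, 9/59, 91, 5⋅√2})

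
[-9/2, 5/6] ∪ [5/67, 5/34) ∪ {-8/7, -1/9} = [-9/2, 5/6]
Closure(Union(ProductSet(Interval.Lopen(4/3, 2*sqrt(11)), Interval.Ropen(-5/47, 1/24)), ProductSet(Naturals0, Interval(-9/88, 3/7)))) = Union(ProductSet({4/3, 2*sqrt(11)}, Interval(-5/47, 1/24)), ProductSet(Interval(4/3, 2*sqrt(11)), {-5/47, 1/24}), ProductSet(Interval.Lopen(4/3, 2*sqrt(11)), Interval.Ropen(-5/47, 1/24)), ProductSet(Naturals0, Interval(-9/88, 3/7)))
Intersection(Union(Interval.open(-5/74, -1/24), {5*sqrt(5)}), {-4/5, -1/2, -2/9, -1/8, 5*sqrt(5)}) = {5*sqrt(5)}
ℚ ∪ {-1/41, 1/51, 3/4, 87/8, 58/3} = ℚ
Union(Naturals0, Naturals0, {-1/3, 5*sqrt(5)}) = Union({-1/3, 5*sqrt(5)}, Naturals0)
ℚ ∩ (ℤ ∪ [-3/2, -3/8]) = ℤ ∪ (ℚ ∩ [-3/2, -3/8])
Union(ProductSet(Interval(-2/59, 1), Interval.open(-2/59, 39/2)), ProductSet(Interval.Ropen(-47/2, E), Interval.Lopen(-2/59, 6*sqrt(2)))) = Union(ProductSet(Interval.Ropen(-47/2, E), Interval.Lopen(-2/59, 6*sqrt(2))), ProductSet(Interval(-2/59, 1), Interval.open(-2/59, 39/2)))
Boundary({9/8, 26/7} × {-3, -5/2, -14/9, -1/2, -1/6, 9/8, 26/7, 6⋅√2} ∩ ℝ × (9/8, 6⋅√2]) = {9/8, 26/7} × {26/7, 6⋅√2}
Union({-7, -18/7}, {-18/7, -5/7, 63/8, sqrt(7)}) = {-7, -18/7, -5/7, 63/8, sqrt(7)}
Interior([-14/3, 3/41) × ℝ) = (-14/3, 3/41) × ℝ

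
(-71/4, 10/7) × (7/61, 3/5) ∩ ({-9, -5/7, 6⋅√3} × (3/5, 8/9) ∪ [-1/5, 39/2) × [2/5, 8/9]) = [-1/5, 10/7) × [2/5, 3/5)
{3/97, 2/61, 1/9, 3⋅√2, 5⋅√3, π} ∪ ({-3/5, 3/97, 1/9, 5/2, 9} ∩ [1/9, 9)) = {3/97, 2/61, 1/9, 5/2, 3⋅√2, 5⋅√3, π}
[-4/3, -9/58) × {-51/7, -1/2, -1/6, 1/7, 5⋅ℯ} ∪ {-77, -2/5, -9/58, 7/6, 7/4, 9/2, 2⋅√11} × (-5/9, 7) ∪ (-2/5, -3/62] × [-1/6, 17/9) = ((-2/5, -3/62] × [-1/6, 17/9)) ∪ ([-4/3, -9/58) × {-51/7, -1/2, -1/6, 1/7, 5⋅ℯ}) ∪ ({-77, -2/5, -9/58, 7/6, 7/4, 9/2, 2⋅√11} × (-5/9, 7))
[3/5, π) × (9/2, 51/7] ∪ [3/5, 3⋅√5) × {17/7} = ([3/5, π) × (9/2, 51/7]) ∪ ([3/5, 3⋅√5) × {17/7})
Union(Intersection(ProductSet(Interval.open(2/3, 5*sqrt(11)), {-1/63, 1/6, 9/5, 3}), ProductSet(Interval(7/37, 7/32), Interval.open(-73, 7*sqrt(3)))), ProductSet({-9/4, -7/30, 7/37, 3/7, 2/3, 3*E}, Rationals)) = ProductSet({-9/4, -7/30, 7/37, 3/7, 2/3, 3*E}, Rationals)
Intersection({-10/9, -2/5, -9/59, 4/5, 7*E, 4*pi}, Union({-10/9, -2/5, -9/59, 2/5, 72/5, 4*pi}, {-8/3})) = {-10/9, -2/5, -9/59, 4*pi}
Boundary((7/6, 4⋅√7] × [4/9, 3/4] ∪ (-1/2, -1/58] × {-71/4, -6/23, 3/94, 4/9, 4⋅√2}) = ({7/6, 4⋅√7} × [4/9, 3/4]) ∪ ([7/6, 4⋅√7] × {4/9, 3/4}) ∪ ([-1/2, -1/58] × {-71/4, -6/23, 3/94, 4/9, 4⋅√2})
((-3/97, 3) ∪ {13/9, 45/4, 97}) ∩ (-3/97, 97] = (-3/97, 3) ∪ {45/4, 97}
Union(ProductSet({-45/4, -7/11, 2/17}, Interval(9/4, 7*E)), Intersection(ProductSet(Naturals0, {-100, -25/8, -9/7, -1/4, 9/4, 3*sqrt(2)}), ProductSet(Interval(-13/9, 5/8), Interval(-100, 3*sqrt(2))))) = Union(ProductSet({-45/4, -7/11, 2/17}, Interval(9/4, 7*E)), ProductSet(Range(0, 1, 1), {-100, -25/8, -9/7, -1/4, 9/4, 3*sqrt(2)}))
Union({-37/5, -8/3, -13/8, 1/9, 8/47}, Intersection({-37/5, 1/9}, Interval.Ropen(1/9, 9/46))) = {-37/5, -8/3, -13/8, 1/9, 8/47}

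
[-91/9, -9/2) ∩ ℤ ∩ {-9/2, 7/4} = ∅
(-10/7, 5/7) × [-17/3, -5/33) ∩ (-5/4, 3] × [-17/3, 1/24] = (-5/4, 5/7) × [-17/3, -5/33)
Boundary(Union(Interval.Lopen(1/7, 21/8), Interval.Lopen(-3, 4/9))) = {-3, 21/8}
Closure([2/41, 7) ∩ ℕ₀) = {1, 2, …, 6}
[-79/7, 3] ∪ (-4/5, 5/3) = [-79/7, 3]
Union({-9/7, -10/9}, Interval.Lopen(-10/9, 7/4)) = Union({-9/7}, Interval(-10/9, 7/4))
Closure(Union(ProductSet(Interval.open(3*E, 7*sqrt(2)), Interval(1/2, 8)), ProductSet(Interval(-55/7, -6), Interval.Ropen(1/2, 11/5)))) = Union(ProductSet(Interval(-55/7, -6), Interval(1/2, 11/5)), ProductSet(Interval(3*E, 7*sqrt(2)), Interval(1/2, 8)))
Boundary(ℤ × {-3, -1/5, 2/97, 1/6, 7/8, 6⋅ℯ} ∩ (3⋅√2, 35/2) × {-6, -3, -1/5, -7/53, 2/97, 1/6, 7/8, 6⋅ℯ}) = {5, 6, …, 17} × {-3, -1/5, 2/97, 1/6, 7/8, 6⋅ℯ}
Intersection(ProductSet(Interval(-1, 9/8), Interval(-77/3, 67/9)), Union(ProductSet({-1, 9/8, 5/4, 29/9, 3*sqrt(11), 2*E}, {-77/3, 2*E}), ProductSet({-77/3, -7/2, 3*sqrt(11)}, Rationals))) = ProductSet({-1, 9/8}, {-77/3, 2*E})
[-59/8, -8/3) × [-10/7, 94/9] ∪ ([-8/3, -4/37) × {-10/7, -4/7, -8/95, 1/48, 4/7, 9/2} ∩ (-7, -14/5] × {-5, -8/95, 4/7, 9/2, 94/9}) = [-59/8, -8/3) × [-10/7, 94/9]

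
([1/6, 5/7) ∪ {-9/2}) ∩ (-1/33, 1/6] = {1/6}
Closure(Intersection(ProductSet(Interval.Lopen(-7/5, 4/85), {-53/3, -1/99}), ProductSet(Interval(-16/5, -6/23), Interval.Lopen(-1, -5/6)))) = EmptySet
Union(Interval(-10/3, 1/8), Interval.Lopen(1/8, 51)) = Interval(-10/3, 51)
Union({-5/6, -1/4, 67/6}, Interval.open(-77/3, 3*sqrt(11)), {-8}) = Union({67/6}, Interval.open(-77/3, 3*sqrt(11)))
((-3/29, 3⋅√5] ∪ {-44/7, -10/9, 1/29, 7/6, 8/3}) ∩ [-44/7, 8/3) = {-44/7, -10/9} ∪ (-3/29, 8/3)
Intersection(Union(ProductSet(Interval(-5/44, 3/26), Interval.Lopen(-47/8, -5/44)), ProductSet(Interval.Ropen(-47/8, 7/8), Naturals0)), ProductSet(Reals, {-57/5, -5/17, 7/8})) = ProductSet(Interval(-5/44, 3/26), {-5/17})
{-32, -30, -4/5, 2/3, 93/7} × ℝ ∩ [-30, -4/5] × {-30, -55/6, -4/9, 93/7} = {-30, -4/5} × {-30, -55/6, -4/9, 93/7}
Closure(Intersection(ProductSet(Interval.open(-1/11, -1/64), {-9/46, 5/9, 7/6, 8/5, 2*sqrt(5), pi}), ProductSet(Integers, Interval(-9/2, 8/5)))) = EmptySet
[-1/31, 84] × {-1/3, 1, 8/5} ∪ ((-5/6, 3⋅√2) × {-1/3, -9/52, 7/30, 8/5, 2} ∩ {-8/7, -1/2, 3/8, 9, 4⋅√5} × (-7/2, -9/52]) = ({-1/2, 3/8} × {-1/3, -9/52}) ∪ ([-1/31, 84] × {-1/3, 1, 8/5})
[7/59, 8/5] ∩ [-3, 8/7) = [7/59, 8/7)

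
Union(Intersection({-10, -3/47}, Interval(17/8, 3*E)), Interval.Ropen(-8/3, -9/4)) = Interval.Ropen(-8/3, -9/4)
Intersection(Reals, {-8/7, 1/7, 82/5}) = {-8/7, 1/7, 82/5}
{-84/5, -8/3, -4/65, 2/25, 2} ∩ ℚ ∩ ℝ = {-84/5, -8/3, -4/65, 2/25, 2}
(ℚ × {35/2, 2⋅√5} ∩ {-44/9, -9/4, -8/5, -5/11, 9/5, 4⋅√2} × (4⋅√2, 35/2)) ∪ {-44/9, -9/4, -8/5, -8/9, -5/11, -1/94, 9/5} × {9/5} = {-44/9, -9/4, -8/5, -8/9, -5/11, -1/94, 9/5} × {9/5}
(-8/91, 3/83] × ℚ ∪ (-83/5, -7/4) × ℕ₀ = ((-83/5, -7/4) × ℕ₀) ∪ ((-8/91, 3/83] × ℚ)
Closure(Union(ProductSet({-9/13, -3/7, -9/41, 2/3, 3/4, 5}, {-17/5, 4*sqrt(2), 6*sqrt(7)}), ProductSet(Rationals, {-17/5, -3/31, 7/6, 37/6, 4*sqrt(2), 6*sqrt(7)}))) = ProductSet(Reals, {-17/5, -3/31, 7/6, 37/6, 4*sqrt(2), 6*sqrt(7)})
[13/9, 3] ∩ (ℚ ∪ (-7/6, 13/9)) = ℚ ∩ [13/9, 3]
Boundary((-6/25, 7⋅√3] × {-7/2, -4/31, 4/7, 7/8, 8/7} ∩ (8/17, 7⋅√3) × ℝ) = [8/17, 7⋅√3] × {-7/2, -4/31, 4/7, 7/8, 8/7}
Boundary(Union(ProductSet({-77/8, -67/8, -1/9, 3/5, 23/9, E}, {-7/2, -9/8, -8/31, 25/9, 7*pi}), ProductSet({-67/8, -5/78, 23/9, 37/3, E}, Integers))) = Union(ProductSet({-67/8, -5/78, 23/9, 37/3, E}, Integers), ProductSet({-77/8, -67/8, -1/9, 3/5, 23/9, E}, {-7/2, -9/8, -8/31, 25/9, 7*pi}))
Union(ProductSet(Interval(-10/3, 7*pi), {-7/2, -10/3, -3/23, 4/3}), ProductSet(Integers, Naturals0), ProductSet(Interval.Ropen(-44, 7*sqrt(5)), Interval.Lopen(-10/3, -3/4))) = Union(ProductSet(Integers, Naturals0), ProductSet(Interval.Ropen(-44, 7*sqrt(5)), Interval.Lopen(-10/3, -3/4)), ProductSet(Interval(-10/3, 7*pi), {-7/2, -10/3, -3/23, 4/3}))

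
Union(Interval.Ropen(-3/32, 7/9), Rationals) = Union(Interval(-3/32, 7/9), Rationals)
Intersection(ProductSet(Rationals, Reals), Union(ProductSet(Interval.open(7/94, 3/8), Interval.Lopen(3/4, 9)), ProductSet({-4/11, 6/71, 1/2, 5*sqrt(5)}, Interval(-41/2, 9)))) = Union(ProductSet({-4/11, 6/71, 1/2}, Interval(-41/2, 9)), ProductSet(Intersection(Interval.open(7/94, 3/8), Rationals), Interval.Lopen(3/4, 9)))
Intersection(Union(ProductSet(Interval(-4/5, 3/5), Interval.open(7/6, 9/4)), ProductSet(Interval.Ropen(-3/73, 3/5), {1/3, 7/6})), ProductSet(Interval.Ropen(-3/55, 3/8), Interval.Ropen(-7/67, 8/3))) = Union(ProductSet(Interval.Ropen(-3/55, 3/8), Interval.open(7/6, 9/4)), ProductSet(Interval.Ropen(-3/73, 3/8), {1/3, 7/6}))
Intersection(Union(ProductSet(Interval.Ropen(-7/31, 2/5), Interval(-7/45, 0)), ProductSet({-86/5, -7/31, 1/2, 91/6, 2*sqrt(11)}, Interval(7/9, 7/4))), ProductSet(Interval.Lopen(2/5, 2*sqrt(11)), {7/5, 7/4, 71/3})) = ProductSet({1/2, 2*sqrt(11)}, {7/5, 7/4})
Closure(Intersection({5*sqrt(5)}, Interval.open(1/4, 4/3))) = EmptySet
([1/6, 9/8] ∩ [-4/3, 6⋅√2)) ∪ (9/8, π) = [1/6, π)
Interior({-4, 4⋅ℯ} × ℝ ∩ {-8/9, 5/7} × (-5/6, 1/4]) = ∅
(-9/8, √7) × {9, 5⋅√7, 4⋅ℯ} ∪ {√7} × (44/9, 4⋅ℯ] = ({√7} × (44/9, 4⋅ℯ]) ∪ ((-9/8, √7) × {9, 5⋅√7, 4⋅ℯ})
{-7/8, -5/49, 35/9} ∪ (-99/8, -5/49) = (-99/8, -5/49] ∪ {35/9}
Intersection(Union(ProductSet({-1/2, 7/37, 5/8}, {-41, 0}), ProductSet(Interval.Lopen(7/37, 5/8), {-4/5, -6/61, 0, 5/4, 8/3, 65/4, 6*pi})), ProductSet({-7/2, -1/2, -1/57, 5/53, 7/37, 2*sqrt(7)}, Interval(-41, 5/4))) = ProductSet({-1/2, 7/37}, {-41, 0})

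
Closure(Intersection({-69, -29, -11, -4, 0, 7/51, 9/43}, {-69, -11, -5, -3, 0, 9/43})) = {-69, -11, 0, 9/43}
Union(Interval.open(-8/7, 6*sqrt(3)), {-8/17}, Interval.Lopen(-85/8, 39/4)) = Interval.open(-85/8, 6*sqrt(3))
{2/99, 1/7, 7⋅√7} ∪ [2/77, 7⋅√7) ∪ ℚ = ℚ ∪ [2/77, 7⋅√7]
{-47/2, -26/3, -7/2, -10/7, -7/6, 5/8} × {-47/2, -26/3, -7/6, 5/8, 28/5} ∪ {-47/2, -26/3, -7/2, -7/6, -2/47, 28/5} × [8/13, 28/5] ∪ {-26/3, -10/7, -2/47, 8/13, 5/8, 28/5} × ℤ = ({-26/3, -10/7, -2/47, 8/13, 5/8, 28/5} × ℤ) ∪ ({-47/2, -26/3, -7/2, -7/6, -2/47, 28/5} × [8/13, 28/5]) ∪ ({-47/2, -26/3, -7/2, -10/7, -7/6, 5/8} × {-47/2, -26/3, -7/6, 5/8, 28/5})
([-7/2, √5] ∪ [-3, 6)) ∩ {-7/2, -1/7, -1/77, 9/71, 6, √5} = {-7/2, -1/7, -1/77, 9/71, √5}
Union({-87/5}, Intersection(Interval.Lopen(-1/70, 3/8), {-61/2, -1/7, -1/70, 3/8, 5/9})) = {-87/5, 3/8}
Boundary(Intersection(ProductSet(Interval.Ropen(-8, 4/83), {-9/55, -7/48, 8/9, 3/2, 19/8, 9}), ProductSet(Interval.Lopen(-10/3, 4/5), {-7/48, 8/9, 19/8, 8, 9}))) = ProductSet(Interval(-10/3, 4/83), {-7/48, 8/9, 19/8, 9})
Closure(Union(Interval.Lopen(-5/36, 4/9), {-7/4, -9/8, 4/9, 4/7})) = Union({-7/4, -9/8, 4/7}, Interval(-5/36, 4/9))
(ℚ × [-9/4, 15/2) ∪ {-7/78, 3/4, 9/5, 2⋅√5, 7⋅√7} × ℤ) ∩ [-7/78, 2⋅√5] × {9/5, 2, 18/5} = ({-7/78, 3/4, 9/5, 2⋅√5} × {2}) ∪ ((ℚ ∩ [-7/78, 2⋅√5]) × {9/5, 2, 18/5})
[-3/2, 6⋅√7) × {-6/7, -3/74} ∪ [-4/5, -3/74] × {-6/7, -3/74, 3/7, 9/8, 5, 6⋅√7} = ([-3/2, 6⋅√7) × {-6/7, -3/74}) ∪ ([-4/5, -3/74] × {-6/7, -3/74, 3/7, 9/8, 5, 6⋅√7})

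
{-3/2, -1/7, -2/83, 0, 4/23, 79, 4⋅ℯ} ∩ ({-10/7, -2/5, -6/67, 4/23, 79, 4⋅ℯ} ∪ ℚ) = {-3/2, -1/7, -2/83, 0, 4/23, 79, 4⋅ℯ}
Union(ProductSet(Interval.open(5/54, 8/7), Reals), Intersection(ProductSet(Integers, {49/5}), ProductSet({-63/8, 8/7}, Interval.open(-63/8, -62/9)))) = ProductSet(Interval.open(5/54, 8/7), Reals)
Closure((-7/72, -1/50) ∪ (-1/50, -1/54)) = [-7/72, -1/54]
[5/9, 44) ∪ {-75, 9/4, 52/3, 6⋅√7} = {-75} ∪ [5/9, 44)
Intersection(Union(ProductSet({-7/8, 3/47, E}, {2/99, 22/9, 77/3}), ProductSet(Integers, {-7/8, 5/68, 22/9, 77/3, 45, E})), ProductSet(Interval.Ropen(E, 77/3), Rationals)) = Union(ProductSet({E}, {2/99, 22/9, 77/3}), ProductSet(Range(3, 26, 1), {-7/8, 5/68, 22/9, 77/3, 45}))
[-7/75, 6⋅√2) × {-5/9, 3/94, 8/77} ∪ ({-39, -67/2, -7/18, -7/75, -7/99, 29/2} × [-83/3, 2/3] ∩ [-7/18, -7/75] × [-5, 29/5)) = ({-7/18, -7/75} × [-5, 2/3]) ∪ ([-7/75, 6⋅√2) × {-5/9, 3/94, 8/77})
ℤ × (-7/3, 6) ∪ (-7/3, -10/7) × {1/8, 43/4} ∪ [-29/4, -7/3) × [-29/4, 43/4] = (ℤ × (-7/3, 6)) ∪ ((-7/3, -10/7) × {1/8, 43/4}) ∪ ([-29/4, -7/3) × [-29/4, 43/4])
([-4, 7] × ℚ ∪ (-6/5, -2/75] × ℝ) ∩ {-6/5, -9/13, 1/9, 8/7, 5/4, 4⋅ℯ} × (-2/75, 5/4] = ({-9/13} × (-2/75, 5/4]) ∪ ({-6/5, -9/13, 1/9, 8/7, 5/4} × (ℚ ∩ (-2/75, 5/4]))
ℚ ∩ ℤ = ℤ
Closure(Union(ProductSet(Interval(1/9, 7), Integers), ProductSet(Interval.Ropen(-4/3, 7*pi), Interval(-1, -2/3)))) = Union(ProductSet(Interval(-4/3, 7*pi), Interval(-1, -2/3)), ProductSet(Interval(1/9, 7), Integers))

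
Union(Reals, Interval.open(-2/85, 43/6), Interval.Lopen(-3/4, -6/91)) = Interval(-oo, oo)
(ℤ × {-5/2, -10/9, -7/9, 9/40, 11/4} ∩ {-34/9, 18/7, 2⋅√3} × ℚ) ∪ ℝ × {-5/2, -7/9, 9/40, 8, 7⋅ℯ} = ℝ × {-5/2, -7/9, 9/40, 8, 7⋅ℯ}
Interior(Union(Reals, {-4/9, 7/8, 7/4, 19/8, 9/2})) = Reals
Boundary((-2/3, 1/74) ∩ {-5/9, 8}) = {-5/9}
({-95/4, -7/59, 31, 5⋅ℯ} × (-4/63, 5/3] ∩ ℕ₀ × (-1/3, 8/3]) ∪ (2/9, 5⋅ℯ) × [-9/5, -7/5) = ({31} × (-4/63, 5/3]) ∪ ((2/9, 5⋅ℯ) × [-9/5, -7/5))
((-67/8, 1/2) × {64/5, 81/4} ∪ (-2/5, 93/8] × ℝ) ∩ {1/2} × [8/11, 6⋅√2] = {1/2} × [8/11, 6⋅√2]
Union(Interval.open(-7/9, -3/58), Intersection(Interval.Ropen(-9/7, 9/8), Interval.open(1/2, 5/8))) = Union(Interval.open(-7/9, -3/58), Interval.open(1/2, 5/8))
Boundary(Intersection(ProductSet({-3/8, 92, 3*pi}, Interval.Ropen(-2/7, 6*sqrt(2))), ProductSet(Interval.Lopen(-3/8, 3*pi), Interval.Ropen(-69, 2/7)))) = ProductSet({3*pi}, Interval(-2/7, 2/7))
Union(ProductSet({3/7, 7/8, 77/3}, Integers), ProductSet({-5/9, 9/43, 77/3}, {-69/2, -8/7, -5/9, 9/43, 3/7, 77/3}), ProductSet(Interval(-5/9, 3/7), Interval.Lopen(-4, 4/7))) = Union(ProductSet({-5/9, 9/43, 77/3}, {-69/2, -8/7, -5/9, 9/43, 3/7, 77/3}), ProductSet({3/7, 7/8, 77/3}, Integers), ProductSet(Interval(-5/9, 3/7), Interval.Lopen(-4, 4/7)))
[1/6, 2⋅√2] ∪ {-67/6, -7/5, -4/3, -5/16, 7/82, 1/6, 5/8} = {-67/6, -7/5, -4/3, -5/16, 7/82} ∪ [1/6, 2⋅√2]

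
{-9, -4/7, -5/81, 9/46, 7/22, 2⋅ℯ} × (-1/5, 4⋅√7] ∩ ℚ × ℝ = {-9, -4/7, -5/81, 9/46, 7/22} × (-1/5, 4⋅√7]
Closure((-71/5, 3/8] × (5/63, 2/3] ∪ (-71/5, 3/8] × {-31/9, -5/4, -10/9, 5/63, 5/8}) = [-71/5, 3/8] × ({-31/9, -5/4, -10/9} ∪ [5/63, 2/3])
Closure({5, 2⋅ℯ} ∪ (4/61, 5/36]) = [4/61, 5/36] ∪ {5, 2⋅ℯ}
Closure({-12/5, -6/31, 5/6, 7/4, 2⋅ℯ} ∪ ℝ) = ℝ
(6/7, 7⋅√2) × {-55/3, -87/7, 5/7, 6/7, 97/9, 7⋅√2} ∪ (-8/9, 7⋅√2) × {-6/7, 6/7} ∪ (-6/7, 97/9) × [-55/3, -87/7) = ((-6/7, 97/9) × [-55/3, -87/7)) ∪ ((-8/9, 7⋅√2) × {-6/7, 6/7}) ∪ ((6/7, 7⋅√2) × {-55/3, -87/7, 5/7, 6/7, 97/9, 7⋅√2})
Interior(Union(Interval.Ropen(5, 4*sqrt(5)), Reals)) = Interval(-oo, oo)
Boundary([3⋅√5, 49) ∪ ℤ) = {3⋅√5} ∪ (ℤ \ (3⋅√5, 49))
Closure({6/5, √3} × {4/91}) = {6/5, √3} × {4/91}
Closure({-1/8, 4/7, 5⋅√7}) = {-1/8, 4/7, 5⋅√7}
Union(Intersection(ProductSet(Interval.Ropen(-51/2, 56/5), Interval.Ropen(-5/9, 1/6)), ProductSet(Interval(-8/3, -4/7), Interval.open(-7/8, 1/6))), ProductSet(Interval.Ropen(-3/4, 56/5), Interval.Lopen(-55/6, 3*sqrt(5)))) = Union(ProductSet(Interval(-8/3, -4/7), Interval.Ropen(-5/9, 1/6)), ProductSet(Interval.Ropen(-3/4, 56/5), Interval.Lopen(-55/6, 3*sqrt(5))))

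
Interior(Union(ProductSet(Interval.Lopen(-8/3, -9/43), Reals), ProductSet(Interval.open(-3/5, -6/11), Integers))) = ProductSet(Interval.open(-8/3, -9/43), Reals)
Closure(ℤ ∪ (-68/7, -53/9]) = ℤ ∪ [-68/7, -53/9]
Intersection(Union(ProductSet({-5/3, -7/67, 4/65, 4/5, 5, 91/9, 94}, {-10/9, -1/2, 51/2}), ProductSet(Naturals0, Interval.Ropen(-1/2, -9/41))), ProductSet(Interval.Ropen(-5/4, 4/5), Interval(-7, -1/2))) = Union(ProductSet({-7/67, 4/65}, {-10/9, -1/2}), ProductSet(Range(0, 1, 1), {-1/2}))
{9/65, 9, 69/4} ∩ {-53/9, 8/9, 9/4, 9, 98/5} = {9}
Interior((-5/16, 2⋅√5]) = (-5/16, 2⋅√5)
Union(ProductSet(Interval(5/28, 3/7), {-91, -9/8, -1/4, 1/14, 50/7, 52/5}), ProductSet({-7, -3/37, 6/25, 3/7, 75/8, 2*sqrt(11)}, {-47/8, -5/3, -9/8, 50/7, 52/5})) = Union(ProductSet({-7, -3/37, 6/25, 3/7, 75/8, 2*sqrt(11)}, {-47/8, -5/3, -9/8, 50/7, 52/5}), ProductSet(Interval(5/28, 3/7), {-91, -9/8, -1/4, 1/14, 50/7, 52/5}))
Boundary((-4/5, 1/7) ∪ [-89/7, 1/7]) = {-89/7, 1/7}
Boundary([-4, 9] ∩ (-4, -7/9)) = {-4, -7/9}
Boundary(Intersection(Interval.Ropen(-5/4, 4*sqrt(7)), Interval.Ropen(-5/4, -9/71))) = {-5/4, -9/71}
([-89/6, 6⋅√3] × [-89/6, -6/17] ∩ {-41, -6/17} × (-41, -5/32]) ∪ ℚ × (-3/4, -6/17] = (ℚ × (-3/4, -6/17]) ∪ ({-6/17} × [-89/6, -6/17])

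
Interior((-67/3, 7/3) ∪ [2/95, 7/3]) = (-67/3, 7/3)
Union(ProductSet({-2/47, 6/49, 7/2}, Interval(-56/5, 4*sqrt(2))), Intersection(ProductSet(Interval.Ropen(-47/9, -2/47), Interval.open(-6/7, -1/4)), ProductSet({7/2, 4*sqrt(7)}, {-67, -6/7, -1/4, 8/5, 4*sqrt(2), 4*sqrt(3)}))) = ProductSet({-2/47, 6/49, 7/2}, Interval(-56/5, 4*sqrt(2)))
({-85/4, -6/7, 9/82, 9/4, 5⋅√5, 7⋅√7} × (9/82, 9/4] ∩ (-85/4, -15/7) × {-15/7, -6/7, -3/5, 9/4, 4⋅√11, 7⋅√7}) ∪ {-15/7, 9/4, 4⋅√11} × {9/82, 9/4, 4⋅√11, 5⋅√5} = {-15/7, 9/4, 4⋅√11} × {9/82, 9/4, 4⋅√11, 5⋅√5}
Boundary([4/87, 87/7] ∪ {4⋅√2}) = {4/87, 87/7}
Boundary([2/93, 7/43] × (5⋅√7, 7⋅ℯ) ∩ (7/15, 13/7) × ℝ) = ∅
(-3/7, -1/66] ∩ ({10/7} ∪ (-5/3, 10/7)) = (-3/7, -1/66]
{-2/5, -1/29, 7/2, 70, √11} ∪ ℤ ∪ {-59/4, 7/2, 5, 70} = ℤ ∪ {-59/4, -2/5, -1/29, 7/2, √11}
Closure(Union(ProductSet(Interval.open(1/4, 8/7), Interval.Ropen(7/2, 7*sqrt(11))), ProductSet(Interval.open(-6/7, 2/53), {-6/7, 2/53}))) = Union(ProductSet({1/4, 8/7}, Interval(7/2, 7*sqrt(11))), ProductSet(Interval(-6/7, 2/53), {-6/7, 2/53}), ProductSet(Interval(1/4, 8/7), {7/2, 7*sqrt(11)}), ProductSet(Interval.open(1/4, 8/7), Interval.Ropen(7/2, 7*sqrt(11))))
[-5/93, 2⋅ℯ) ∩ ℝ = [-5/93, 2⋅ℯ)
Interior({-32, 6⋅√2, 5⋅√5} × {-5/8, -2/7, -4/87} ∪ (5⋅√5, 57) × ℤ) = ∅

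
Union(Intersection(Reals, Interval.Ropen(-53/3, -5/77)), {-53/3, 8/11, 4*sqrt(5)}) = Union({8/11, 4*sqrt(5)}, Interval.Ropen(-53/3, -5/77))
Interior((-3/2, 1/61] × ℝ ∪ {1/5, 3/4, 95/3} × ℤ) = (-3/2, 1/61) × (ℝ ∪ (ℝ \ ℤ))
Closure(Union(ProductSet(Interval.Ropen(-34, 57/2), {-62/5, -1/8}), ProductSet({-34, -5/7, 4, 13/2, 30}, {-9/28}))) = Union(ProductSet({-34, -5/7, 4, 13/2, 30}, {-9/28}), ProductSet(Interval(-34, 57/2), {-62/5, -1/8}))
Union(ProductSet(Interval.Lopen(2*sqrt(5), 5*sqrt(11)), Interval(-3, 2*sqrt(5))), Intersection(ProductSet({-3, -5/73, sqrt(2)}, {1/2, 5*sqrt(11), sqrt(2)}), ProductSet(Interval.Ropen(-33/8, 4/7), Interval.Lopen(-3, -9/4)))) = ProductSet(Interval.Lopen(2*sqrt(5), 5*sqrt(11)), Interval(-3, 2*sqrt(5)))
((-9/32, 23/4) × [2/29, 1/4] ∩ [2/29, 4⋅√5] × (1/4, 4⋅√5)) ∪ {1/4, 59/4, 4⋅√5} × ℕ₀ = {1/4, 59/4, 4⋅√5} × ℕ₀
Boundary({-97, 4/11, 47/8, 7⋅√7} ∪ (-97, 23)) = {-97, 23}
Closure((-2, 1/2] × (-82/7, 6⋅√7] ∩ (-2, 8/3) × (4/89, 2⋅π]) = ({-2, 1/2} × [4/89, 2⋅π]) ∪ ([-2, 1/2] × {4/89, 2⋅π}) ∪ ((-2, 1/2] × (4/89, 2⋅π])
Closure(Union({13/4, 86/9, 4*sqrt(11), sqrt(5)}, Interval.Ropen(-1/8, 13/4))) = Union({86/9, 4*sqrt(11)}, Interval(-1/8, 13/4))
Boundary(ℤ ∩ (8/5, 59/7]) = {2, 3, …, 8}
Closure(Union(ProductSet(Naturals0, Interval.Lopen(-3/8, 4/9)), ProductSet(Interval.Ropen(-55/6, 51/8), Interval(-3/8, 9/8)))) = Union(ProductSet(Interval(-55/6, 51/8), Interval(-3/8, 9/8)), ProductSet(Union(Complement(Naturals0, Interval.open(-55/6, 51/8)), Naturals0), Interval(-3/8, 4/9)))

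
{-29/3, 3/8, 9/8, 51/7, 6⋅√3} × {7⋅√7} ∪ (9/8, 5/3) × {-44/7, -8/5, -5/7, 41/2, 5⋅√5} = ((9/8, 5/3) × {-44/7, -8/5, -5/7, 41/2, 5⋅√5}) ∪ ({-29/3, 3/8, 9/8, 51/7, 6⋅√3} × {7⋅√7})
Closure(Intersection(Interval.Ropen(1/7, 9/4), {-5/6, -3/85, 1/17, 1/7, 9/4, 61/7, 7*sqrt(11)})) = {1/7}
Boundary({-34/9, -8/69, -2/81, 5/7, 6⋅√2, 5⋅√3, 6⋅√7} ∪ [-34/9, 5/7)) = {-34/9, 5/7, 6⋅√2, 5⋅√3, 6⋅√7}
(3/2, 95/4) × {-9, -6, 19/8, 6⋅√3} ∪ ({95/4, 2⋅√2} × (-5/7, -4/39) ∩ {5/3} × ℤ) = (3/2, 95/4) × {-9, -6, 19/8, 6⋅√3}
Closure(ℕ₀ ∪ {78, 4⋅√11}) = ℕ₀ ∪ {4⋅√11}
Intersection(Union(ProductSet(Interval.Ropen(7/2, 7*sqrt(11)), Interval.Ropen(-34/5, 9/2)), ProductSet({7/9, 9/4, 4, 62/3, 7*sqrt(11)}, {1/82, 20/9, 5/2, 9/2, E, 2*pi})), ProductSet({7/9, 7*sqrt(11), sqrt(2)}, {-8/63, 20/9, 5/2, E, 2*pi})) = ProductSet({7/9, 7*sqrt(11)}, {20/9, 5/2, E, 2*pi})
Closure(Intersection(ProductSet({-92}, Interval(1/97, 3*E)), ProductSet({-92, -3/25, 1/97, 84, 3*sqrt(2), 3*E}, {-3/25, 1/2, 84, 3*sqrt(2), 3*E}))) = ProductSet({-92}, {1/2, 3*sqrt(2), 3*E})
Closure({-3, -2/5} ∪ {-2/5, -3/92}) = {-3, -2/5, -3/92}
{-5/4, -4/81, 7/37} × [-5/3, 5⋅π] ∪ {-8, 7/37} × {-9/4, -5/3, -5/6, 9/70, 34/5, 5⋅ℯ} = ({-5/4, -4/81, 7/37} × [-5/3, 5⋅π]) ∪ ({-8, 7/37} × {-9/4, -5/3, -5/6, 9/70, 34/5, 5⋅ℯ})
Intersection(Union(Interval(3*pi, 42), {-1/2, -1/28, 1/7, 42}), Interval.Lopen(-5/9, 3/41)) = {-1/2, -1/28}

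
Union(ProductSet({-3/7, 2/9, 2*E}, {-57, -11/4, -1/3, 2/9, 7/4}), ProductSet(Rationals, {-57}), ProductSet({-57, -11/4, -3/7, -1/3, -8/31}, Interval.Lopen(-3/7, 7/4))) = Union(ProductSet({-3/7, 2/9, 2*E}, {-57, -11/4, -1/3, 2/9, 7/4}), ProductSet({-57, -11/4, -3/7, -1/3, -8/31}, Interval.Lopen(-3/7, 7/4)), ProductSet(Rationals, {-57}))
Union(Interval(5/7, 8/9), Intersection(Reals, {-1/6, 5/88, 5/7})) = Union({-1/6, 5/88}, Interval(5/7, 8/9))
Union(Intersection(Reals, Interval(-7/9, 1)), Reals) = Interval(-oo, oo)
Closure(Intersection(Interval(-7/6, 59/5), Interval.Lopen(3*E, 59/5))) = Interval(3*E, 59/5)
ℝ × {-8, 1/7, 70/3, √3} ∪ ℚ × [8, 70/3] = (ℚ × [8, 70/3]) ∪ (ℝ × {-8, 1/7, 70/3, √3})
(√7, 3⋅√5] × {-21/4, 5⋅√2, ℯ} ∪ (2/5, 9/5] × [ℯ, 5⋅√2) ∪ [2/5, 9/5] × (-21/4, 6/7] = ([2/5, 9/5] × (-21/4, 6/7]) ∪ ((2/5, 9/5] × [ℯ, 5⋅√2)) ∪ ((√7, 3⋅√5] × {-21/4, 5⋅√2, ℯ})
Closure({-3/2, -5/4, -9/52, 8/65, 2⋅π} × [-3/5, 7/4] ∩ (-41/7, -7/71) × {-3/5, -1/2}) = {-3/2, -5/4, -9/52} × {-3/5, -1/2}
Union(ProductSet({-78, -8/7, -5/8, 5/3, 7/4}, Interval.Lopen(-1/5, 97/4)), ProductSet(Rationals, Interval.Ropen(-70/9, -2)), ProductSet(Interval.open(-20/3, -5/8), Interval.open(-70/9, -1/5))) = Union(ProductSet({-78, -8/7, -5/8, 5/3, 7/4}, Interval.Lopen(-1/5, 97/4)), ProductSet(Interval.open(-20/3, -5/8), Interval.open(-70/9, -1/5)), ProductSet(Rationals, Interval.Ropen(-70/9, -2)))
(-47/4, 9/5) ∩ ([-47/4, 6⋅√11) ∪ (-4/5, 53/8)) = (-47/4, 9/5)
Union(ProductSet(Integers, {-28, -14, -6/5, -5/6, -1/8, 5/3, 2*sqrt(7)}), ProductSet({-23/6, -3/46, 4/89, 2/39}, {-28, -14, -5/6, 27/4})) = Union(ProductSet({-23/6, -3/46, 4/89, 2/39}, {-28, -14, -5/6, 27/4}), ProductSet(Integers, {-28, -14, -6/5, -5/6, -1/8, 5/3, 2*sqrt(7)}))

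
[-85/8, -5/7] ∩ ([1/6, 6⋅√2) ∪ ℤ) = {-10, -9, …, -1}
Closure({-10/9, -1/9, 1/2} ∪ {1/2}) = {-10/9, -1/9, 1/2}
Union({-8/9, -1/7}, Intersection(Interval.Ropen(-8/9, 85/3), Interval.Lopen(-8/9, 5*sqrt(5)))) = Interval(-8/9, 5*sqrt(5))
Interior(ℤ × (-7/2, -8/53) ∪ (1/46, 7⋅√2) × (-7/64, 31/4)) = (1/46, 7⋅√2) × (-7/64, 31/4)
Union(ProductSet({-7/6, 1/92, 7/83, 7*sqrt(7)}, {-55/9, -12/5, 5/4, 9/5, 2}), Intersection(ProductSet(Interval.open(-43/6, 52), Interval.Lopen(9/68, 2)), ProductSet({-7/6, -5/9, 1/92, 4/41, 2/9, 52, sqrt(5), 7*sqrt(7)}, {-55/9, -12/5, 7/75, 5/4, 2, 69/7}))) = Union(ProductSet({-7/6, 1/92, 7/83, 7*sqrt(7)}, {-55/9, -12/5, 5/4, 9/5, 2}), ProductSet({-7/6, -5/9, 1/92, 4/41, 2/9, sqrt(5), 7*sqrt(7)}, {5/4, 2}))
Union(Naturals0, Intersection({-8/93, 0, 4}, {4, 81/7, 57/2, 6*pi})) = Naturals0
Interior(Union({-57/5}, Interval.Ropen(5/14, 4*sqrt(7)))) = Interval.open(5/14, 4*sqrt(7))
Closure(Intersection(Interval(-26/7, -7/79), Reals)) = Interval(-26/7, -7/79)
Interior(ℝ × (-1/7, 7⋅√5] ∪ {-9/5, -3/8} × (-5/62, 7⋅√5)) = ℝ × (-1/7, 7⋅√5)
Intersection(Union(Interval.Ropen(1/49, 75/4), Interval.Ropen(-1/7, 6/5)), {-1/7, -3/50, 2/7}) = {-1/7, -3/50, 2/7}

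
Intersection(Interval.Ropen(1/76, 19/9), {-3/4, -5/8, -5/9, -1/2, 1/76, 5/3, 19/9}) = {1/76, 5/3}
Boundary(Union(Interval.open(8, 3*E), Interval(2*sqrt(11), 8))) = {2*sqrt(11), 3*E}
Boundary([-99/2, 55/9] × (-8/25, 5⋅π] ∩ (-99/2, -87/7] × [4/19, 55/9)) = ({-99/2, -87/7} × [4/19, 55/9]) ∪ ([-99/2, -87/7] × {4/19, 55/9})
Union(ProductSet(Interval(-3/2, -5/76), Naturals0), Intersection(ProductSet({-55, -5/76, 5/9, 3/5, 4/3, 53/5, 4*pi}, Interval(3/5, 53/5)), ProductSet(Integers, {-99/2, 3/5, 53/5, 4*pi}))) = Union(ProductSet({-55}, {3/5, 53/5}), ProductSet(Interval(-3/2, -5/76), Naturals0))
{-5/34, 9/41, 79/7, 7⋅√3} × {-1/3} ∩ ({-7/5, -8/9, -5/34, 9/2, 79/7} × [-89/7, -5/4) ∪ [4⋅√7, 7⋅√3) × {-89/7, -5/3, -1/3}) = {79/7} × {-1/3}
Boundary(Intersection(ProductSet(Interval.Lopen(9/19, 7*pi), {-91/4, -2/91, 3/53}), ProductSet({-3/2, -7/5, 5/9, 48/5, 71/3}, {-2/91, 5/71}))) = ProductSet({5/9, 48/5}, {-2/91})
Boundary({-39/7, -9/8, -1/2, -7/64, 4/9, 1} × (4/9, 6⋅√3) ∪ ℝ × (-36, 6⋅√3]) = ℝ × {-36, 6⋅√3}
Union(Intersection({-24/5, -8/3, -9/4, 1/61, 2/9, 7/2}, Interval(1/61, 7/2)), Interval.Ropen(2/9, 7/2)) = Union({1/61}, Interval(2/9, 7/2))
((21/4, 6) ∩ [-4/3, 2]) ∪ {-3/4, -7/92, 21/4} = {-3/4, -7/92, 21/4}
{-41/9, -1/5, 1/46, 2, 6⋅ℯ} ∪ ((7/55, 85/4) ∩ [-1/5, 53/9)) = {-41/9, -1/5, 1/46, 6⋅ℯ} ∪ (7/55, 53/9)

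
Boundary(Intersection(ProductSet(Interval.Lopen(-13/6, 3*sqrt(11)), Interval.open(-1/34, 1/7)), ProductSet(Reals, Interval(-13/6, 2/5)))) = Union(ProductSet({-13/6, 3*sqrt(11)}, Interval(-1/34, 1/7)), ProductSet(Interval(-13/6, 3*sqrt(11)), {-1/34, 1/7}))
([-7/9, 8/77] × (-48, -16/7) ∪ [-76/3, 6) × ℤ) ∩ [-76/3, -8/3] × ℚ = [-76/3, -8/3] × ℤ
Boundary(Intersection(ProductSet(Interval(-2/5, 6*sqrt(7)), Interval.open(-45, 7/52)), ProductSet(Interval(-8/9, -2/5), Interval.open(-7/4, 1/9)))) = ProductSet({-2/5}, Interval(-7/4, 1/9))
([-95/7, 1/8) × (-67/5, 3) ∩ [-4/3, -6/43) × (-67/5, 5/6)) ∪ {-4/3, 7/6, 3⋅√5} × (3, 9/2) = ([-4/3, -6/43) × (-67/5, 5/6)) ∪ ({-4/3, 7/6, 3⋅√5} × (3, 9/2))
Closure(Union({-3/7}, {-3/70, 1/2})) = {-3/7, -3/70, 1/2}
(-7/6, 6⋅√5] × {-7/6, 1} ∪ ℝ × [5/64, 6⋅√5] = (ℝ × [5/64, 6⋅√5]) ∪ ((-7/6, 6⋅√5] × {-7/6, 1})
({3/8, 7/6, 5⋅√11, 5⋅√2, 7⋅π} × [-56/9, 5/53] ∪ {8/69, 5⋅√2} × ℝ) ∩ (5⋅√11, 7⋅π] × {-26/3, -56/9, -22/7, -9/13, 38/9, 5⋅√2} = {7⋅π} × {-56/9, -22/7, -9/13}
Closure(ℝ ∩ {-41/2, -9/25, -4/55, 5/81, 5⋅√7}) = {-41/2, -9/25, -4/55, 5/81, 5⋅√7}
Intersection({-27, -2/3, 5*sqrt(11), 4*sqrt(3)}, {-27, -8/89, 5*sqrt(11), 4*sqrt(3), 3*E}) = {-27, 5*sqrt(11), 4*sqrt(3)}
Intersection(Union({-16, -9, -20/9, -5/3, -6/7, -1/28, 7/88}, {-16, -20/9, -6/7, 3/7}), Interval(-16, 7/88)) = {-16, -9, -20/9, -5/3, -6/7, -1/28, 7/88}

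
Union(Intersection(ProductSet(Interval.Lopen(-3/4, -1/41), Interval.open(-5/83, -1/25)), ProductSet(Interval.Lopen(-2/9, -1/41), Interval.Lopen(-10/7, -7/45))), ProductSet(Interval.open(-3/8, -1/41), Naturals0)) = ProductSet(Interval.open(-3/8, -1/41), Naturals0)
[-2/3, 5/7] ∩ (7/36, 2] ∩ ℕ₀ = ∅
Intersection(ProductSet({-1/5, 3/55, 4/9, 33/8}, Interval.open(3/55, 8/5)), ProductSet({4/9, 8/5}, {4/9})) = ProductSet({4/9}, {4/9})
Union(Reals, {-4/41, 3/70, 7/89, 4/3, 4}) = Reals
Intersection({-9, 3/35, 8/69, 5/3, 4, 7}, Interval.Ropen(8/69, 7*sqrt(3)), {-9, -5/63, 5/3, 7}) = {5/3, 7}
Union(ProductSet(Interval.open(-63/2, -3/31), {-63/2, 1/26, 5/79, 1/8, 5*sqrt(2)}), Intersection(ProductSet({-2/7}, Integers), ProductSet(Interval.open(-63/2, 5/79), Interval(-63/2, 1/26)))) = Union(ProductSet({-2/7}, Range(-31, 1, 1)), ProductSet(Interval.open(-63/2, -3/31), {-63/2, 1/26, 5/79, 1/8, 5*sqrt(2)}))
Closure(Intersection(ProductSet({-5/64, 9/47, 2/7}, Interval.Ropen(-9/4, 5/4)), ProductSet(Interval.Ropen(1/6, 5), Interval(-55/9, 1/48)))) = ProductSet({9/47, 2/7}, Interval(-9/4, 1/48))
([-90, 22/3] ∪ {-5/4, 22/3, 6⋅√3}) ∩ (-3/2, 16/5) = (-3/2, 16/5)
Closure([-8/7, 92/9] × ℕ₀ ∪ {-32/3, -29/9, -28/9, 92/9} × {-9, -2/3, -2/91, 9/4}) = ([-8/7, 92/9] × ℕ₀) ∪ ({-32/3, -29/9, -28/9, 92/9} × {-9, -2/3, -2/91, 9/4})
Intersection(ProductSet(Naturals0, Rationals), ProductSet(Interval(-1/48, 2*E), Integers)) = ProductSet(Range(0, 6, 1), Integers)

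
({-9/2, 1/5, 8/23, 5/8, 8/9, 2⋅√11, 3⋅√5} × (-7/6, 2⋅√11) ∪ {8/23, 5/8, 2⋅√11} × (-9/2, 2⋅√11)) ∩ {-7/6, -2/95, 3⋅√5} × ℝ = {3⋅√5} × (-7/6, 2⋅√11)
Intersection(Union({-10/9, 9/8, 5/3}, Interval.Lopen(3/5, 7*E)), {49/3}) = {49/3}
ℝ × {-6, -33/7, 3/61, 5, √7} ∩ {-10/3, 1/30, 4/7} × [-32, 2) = {-10/3, 1/30, 4/7} × {-6, -33/7, 3/61}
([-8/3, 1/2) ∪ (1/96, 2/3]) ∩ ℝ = [-8/3, 2/3]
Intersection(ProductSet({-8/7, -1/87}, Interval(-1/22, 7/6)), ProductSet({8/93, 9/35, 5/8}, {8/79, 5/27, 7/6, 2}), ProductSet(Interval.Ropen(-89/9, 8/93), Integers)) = EmptySet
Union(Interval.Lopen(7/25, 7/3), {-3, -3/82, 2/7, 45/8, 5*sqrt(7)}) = Union({-3, -3/82, 45/8, 5*sqrt(7)}, Interval.Lopen(7/25, 7/3))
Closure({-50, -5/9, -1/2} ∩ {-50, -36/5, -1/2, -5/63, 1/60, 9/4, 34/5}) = {-50, -1/2}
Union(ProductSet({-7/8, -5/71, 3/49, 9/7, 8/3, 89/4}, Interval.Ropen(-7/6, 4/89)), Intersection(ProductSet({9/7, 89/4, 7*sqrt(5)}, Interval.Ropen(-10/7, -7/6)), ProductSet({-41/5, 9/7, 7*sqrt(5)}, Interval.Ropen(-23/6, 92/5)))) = Union(ProductSet({9/7, 7*sqrt(5)}, Interval.Ropen(-10/7, -7/6)), ProductSet({-7/8, -5/71, 3/49, 9/7, 8/3, 89/4}, Interval.Ropen(-7/6, 4/89)))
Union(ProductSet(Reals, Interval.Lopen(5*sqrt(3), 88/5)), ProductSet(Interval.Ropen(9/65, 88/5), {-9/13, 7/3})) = Union(ProductSet(Interval.Ropen(9/65, 88/5), {-9/13, 7/3}), ProductSet(Reals, Interval.Lopen(5*sqrt(3), 88/5)))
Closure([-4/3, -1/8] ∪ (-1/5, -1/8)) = [-4/3, -1/8]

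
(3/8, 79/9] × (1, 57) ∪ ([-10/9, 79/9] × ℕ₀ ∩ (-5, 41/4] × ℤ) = ([-10/9, 79/9] × ℕ₀) ∪ ((3/8, 79/9] × (1, 57))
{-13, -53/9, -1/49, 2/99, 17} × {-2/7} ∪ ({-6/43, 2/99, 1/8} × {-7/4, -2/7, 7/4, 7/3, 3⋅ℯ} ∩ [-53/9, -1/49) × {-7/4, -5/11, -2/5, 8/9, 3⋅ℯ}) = ({-6/43} × {-7/4, 3⋅ℯ}) ∪ ({-13, -53/9, -1/49, 2/99, 17} × {-2/7})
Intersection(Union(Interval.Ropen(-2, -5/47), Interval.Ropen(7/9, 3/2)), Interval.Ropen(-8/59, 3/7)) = Interval.Ropen(-8/59, -5/47)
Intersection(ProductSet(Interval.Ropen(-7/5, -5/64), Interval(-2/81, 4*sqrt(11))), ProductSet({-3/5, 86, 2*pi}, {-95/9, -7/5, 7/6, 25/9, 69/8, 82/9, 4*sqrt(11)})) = ProductSet({-3/5}, {7/6, 25/9, 69/8, 82/9, 4*sqrt(11)})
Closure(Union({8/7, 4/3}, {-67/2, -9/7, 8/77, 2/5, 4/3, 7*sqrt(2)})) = {-67/2, -9/7, 8/77, 2/5, 8/7, 4/3, 7*sqrt(2)}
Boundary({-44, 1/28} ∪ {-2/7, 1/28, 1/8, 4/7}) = {-44, -2/7, 1/28, 1/8, 4/7}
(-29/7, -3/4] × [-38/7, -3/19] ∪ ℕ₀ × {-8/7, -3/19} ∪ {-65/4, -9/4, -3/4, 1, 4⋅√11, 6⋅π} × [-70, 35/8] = (ℕ₀ × {-8/7, -3/19}) ∪ ((-29/7, -3/4] × [-38/7, -3/19]) ∪ ({-65/4, -9/4, -3/4, 1, 4⋅√11, 6⋅π} × [-70, 35/8])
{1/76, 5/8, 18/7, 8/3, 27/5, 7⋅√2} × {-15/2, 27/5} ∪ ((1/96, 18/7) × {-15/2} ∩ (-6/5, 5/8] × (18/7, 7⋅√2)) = {1/76, 5/8, 18/7, 8/3, 27/5, 7⋅√2} × {-15/2, 27/5}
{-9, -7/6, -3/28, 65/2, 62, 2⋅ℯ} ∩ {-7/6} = {-7/6}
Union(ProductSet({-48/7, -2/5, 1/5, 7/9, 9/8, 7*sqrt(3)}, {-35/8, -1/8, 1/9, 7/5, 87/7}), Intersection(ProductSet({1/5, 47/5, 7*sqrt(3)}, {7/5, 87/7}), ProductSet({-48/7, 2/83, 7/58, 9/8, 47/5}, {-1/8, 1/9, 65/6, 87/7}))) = Union(ProductSet({47/5}, {87/7}), ProductSet({-48/7, -2/5, 1/5, 7/9, 9/8, 7*sqrt(3)}, {-35/8, -1/8, 1/9, 7/5, 87/7}))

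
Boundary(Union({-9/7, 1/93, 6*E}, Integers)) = Union({-9/7, 1/93, 6*E}, Integers)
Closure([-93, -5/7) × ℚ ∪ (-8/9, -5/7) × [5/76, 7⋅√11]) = ([-93, -5/7) × ℚ) ∪ (([-93, -8/9] ∪ {-5/7}) × ℝ) ∪ ((-8/9, -5/7) × [5/76, 7⋅√11]) ∪ ([-93, -5/7] × ((-∞, 5/76] ∪ [7⋅√11, ∞)))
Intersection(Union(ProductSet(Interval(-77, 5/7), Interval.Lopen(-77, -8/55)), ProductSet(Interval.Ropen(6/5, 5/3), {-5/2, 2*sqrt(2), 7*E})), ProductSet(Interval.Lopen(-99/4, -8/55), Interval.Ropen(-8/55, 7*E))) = ProductSet(Interval.Lopen(-99/4, -8/55), {-8/55})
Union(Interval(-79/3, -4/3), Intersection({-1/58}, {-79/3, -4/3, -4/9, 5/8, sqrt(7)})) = Interval(-79/3, -4/3)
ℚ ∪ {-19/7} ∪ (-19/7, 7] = ℚ ∪ [-19/7, 7]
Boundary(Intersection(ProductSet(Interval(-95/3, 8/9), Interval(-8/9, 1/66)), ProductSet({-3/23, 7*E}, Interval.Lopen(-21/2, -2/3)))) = ProductSet({-3/23}, Interval(-8/9, -2/3))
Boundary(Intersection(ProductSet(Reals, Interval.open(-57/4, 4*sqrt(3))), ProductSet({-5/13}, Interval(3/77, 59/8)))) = ProductSet({-5/13}, Interval(3/77, 4*sqrt(3)))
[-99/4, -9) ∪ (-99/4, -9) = [-99/4, -9)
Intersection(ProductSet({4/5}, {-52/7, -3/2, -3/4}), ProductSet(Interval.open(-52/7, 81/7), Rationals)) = ProductSet({4/5}, {-52/7, -3/2, -3/4})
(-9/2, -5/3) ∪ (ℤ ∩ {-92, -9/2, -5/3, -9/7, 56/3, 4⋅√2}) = {-92} ∪ (-9/2, -5/3)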